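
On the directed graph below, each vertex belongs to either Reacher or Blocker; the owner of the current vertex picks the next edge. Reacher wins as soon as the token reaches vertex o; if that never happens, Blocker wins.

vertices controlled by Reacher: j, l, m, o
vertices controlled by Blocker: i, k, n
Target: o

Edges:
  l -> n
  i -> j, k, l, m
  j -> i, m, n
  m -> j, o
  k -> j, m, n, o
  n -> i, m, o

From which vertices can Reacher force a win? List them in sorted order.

A0 = {o}
A1: add {m} — m (Reacher) has m→o.
A2: add {j} — j (Reacher) has j→m.
A3 = A2; e.g. i (Blocker) can still go to k. Fixed point.
Reacher's winning region = {j, m, o}.

j, m, o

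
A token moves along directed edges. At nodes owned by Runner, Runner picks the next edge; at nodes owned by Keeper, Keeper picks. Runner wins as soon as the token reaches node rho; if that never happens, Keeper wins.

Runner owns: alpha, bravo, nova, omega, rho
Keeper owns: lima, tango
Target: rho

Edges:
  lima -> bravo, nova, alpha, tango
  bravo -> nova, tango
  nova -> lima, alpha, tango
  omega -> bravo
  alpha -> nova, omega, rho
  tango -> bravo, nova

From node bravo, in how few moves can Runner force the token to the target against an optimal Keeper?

3

A0 = {rho}
A1: add {alpha} — alpha (Runner) has alpha→rho.
A2: add {nova} — nova (Runner) has nova→alpha.
A3: add {bravo} — bravo (Runner) has bravo→nova.
bravo enters the attractor at level 3, so Runner can force the target in 3 moves from there.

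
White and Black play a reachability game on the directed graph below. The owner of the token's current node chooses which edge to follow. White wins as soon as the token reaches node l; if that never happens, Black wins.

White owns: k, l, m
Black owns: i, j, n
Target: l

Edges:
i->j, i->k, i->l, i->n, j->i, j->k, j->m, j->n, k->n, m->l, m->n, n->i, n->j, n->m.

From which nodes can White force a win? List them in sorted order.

l, m

A0 = {l}
A1: add {m} — m (White) has m→l.
A2 = A1; e.g. i (Black) can still go to j. Fixed point.
White's winning region = {l, m}.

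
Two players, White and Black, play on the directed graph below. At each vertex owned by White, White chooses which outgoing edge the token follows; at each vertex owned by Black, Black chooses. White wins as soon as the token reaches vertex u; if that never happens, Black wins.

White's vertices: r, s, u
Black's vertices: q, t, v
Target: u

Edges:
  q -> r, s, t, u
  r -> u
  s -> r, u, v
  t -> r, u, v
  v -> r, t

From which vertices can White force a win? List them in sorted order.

A0 = {u}
A1: add {r, s} — r (White) has r→u; s (White) has s→u.
A2 = A1; e.g. q (Black) can still go to t. Fixed point.
White's winning region = {r, s, u}.

r, s, u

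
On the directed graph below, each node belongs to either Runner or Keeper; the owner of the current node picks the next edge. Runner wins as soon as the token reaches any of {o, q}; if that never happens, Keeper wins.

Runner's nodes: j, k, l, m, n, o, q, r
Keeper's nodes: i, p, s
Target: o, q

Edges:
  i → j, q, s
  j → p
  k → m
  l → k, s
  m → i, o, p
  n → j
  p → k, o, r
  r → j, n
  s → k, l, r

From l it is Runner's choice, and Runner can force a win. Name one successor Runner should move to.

k

A0 = {o, q}
A1: add {m} — m (Runner) has m→o.
A2: add {k} — k (Runner) has k→m.
A3: add {l} — l (Runner) has l→k.
A4 = A3; e.g. i (Keeper) can still go to j. Fixed point.
From l, successor k is in the attractor (rank 2); the other successor s is not.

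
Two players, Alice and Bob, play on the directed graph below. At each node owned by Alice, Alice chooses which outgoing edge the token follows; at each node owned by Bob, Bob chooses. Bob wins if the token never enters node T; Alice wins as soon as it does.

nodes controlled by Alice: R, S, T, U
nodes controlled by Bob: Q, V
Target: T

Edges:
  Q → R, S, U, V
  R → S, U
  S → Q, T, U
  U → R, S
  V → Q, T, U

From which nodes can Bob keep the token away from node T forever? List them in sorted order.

Q, V

A0 = {T}
A1: add {S} — S (Alice) has S→T.
A2: add {R, U} — R (Alice) has R→S; U (Alice) has U→S.
A3 = A2; e.g. Q (Bob) can still go to V. Fixed point.
Alice's attractor = {R, S, T, U}; Bob avoids the target exactly from the complement.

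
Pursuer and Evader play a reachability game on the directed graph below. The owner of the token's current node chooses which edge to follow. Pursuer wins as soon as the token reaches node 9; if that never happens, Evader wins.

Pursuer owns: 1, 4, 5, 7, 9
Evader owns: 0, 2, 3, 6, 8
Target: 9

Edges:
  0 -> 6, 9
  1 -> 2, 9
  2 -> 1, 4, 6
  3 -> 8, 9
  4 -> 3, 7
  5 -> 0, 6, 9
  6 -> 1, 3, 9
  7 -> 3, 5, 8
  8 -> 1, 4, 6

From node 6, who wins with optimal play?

Evader

A0 = {9}
A1: add {1, 5} — 1 (Pursuer) has 1→9; 5 (Pursuer) has 5→9.
A2: add {7} — 7 (Pursuer) has 7→5.
A3: add {4} — 4 (Pursuer) has 4→7.
A4 = A3; e.g. 0 (Evader) can still go to 6. Fixed point.
6 never enters the attractor, so Evader can avoid the target forever.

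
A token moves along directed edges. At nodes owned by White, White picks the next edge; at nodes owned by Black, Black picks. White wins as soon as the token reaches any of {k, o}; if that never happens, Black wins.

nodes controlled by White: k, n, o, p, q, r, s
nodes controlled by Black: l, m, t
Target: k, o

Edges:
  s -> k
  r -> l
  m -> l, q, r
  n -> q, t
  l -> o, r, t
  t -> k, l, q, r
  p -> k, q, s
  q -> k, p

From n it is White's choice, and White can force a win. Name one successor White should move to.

q

A0 = {k, o}
A1: add {p, q, s} — p (White) has p→k; q (White) has q→k; s (White) has s→k.
A2: add {n} — n (White) has n→q.
A3 = A2; e.g. l (Black) can still go to r. Fixed point.
From n, successor q is in the attractor (rank 1); the other successor t is not.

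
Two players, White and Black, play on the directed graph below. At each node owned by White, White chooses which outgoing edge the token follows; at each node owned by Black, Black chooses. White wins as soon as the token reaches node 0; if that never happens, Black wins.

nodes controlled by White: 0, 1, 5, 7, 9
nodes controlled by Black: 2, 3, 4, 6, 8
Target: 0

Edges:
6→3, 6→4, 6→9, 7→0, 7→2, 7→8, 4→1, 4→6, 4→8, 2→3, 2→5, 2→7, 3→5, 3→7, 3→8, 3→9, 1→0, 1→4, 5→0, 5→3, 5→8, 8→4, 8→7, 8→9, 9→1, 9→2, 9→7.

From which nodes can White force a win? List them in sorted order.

A0 = {0}
A1: add {1, 5, 7} — 1 (White) has 1→0; 5 (White) has 5→0; 7 (White) has 7→0.
A2: add {9} — 9 (White) has 9→1.
A3 = A2; e.g. 2 (Black) can still go to 3. Fixed point.
White's winning region = {0, 1, 5, 7, 9}.

0, 1, 5, 7, 9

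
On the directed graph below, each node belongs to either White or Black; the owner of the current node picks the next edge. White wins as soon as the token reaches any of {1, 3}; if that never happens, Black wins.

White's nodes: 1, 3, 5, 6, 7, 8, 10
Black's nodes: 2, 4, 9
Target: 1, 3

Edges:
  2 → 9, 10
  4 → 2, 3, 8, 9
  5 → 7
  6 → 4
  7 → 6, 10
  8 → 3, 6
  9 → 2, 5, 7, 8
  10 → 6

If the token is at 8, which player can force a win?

White

A0 = {1, 3}
A1: add {8} — 8 (White) has 8→3.
A2 = A1; e.g. 2 (Black) can still go to 9. Fixed point.
8 ∈ A1, so White can force the target.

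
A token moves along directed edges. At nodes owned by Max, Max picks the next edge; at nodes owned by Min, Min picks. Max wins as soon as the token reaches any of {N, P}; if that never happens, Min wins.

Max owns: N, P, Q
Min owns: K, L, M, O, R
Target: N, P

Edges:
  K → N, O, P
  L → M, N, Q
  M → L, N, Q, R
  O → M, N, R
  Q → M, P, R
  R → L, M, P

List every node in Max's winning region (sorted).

N, P, Q

A0 = {N, P}
A1: add {Q} — Q (Max) has Q→P.
A2 = A1; e.g. K (Min) can still go to O. Fixed point.
Max's winning region = {N, P, Q}.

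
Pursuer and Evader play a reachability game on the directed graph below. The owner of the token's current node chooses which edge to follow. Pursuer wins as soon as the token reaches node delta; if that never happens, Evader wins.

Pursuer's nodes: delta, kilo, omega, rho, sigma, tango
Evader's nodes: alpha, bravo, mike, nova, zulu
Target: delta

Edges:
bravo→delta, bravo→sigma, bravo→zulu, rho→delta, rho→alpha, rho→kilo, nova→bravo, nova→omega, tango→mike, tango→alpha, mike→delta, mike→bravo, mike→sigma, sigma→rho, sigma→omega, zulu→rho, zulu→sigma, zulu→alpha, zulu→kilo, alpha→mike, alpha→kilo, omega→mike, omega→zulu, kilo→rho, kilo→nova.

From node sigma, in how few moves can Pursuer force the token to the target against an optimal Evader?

2

A0 = {delta}
A1: add {rho} — rho (Pursuer) has rho→delta.
A2: add {kilo, sigma} — sigma (Pursuer) has sigma→rho; kilo (Pursuer) has kilo→rho.
A3 = A2; e.g. bravo (Evader) can still go to zulu. Fixed point.
sigma enters the attractor at level 2, so Pursuer can force the target in 2 moves from there.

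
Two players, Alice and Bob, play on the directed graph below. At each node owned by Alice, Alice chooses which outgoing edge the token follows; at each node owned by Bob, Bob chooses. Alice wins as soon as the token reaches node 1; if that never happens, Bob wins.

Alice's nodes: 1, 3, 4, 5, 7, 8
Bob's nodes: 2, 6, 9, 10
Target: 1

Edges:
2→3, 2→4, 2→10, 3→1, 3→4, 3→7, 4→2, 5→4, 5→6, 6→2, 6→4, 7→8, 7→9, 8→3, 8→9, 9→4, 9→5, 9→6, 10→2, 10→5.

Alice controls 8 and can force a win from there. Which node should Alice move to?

A0 = {1}
A1: add {3} — 3 (Alice) has 3→1.
A2: add {8} — 8 (Alice) has 8→3.
A3: add {7} — 7 (Alice) has 7→8.
A4 = A3; e.g. 2 (Bob) can still go to 4. Fixed point.
From 8, successor 3 is in the attractor (rank 1); the other successor 9 is not.

3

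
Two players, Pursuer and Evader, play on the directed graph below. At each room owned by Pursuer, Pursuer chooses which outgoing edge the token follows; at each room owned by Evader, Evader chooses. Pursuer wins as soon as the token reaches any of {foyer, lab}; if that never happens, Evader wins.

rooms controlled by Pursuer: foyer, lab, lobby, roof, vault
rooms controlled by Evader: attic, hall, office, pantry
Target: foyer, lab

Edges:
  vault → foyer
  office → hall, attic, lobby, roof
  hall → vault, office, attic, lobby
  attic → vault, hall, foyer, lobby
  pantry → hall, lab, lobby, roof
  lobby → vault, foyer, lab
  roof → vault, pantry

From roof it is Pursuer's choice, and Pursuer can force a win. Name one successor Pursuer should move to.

A0 = {foyer, lab}
A1: add {lobby, vault} — vault (Pursuer) has vault→foyer; lobby (Pursuer) has lobby→foyer.
A2: add {roof} — roof (Pursuer) has roof→vault.
A3 = A2; e.g. office (Evader) can still go to hall. Fixed point.
From roof, successor vault is in the attractor (rank 1); the other successor pantry is not.

vault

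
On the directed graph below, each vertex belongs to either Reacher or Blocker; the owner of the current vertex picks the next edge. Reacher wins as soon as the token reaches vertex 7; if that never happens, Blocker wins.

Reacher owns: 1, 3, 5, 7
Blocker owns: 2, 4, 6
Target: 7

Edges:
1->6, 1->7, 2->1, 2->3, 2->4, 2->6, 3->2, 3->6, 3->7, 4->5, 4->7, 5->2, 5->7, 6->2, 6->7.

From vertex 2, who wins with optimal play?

Blocker

A0 = {7}
A1: add {1, 3, 5} — 1 (Reacher) has 1→7; 3 (Reacher) has 3→7; 5 (Reacher) has 5→7.
A2: add {4} — 4 (Blocker): all of {5, 7} already in.
A3 = A2; e.g. 2 (Blocker) can still go to 6. Fixed point.
2 never enters the attractor, so Blocker can avoid the target forever.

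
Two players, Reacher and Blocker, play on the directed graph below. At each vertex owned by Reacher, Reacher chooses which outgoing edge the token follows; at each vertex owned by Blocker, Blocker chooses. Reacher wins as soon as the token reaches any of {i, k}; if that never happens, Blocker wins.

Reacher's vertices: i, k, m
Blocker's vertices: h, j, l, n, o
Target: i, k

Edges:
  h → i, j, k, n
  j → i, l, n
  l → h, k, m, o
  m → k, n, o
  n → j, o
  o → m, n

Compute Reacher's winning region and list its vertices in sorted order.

i, k, m

A0 = {i, k}
A1: add {m} — m (Reacher) has m→k.
A2 = A1; e.g. h (Blocker) can still go to j. Fixed point.
Reacher's winning region = {i, k, m}.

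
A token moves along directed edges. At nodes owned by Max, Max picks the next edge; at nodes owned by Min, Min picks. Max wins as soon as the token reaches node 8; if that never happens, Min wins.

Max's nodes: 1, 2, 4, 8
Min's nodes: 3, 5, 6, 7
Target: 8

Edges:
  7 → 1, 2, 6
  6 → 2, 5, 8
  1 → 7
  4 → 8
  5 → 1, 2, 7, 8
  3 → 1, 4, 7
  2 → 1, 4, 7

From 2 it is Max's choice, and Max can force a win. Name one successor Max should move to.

A0 = {8}
A1: add {4} — 4 (Max) has 4→8.
A2: add {2} — 2 (Max) has 2→4.
A3 = A2; e.g. 1 (Max) has no edge into A2. Fixed point.
From 2, successor 4 is in the attractor (rank 1); the other successors 1, 7 are not.

4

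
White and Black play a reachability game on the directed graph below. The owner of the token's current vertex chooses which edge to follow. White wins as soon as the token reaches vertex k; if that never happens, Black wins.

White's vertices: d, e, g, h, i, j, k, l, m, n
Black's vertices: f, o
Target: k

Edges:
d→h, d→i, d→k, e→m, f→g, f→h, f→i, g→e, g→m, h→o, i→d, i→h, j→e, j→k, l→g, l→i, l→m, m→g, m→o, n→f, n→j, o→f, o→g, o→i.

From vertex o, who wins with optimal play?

Black

A0 = {k}
A1: add {d, j} — d (White) has d→k; j (White) has j→k.
A2: add {i, n} — i (White) has i→d; n (White) has n→j.
A3: add {l} — l (White) has l→i.
A4 = A3; e.g. e (White) has no edge into A3. Fixed point.
o never enters the attractor, so Black can avoid the target forever.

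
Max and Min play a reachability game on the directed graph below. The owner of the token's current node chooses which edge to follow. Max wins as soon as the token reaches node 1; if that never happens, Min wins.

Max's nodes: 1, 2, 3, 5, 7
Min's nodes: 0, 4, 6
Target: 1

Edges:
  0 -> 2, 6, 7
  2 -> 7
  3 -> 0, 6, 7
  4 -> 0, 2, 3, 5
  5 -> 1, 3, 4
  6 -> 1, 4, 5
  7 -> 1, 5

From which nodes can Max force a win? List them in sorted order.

A0 = {1}
A1: add {5, 7} — 5 (Max) has 5→1; 7 (Max) has 7→1.
A2: add {2, 3} — 2 (Max) has 2→7; 3 (Max) has 3→7.
A3 = A2; e.g. 0 (Min) can still go to 6. Fixed point.
Max's winning region = {1, 2, 3, 5, 7}.

1, 2, 3, 5, 7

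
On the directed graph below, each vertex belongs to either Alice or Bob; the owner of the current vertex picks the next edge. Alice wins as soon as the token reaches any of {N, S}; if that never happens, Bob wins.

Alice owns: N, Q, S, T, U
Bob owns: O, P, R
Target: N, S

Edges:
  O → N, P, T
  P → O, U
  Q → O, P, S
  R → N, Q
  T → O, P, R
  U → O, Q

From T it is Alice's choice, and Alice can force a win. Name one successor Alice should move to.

R

A0 = {N, S}
A1: add {Q} — Q (Alice) has Q→S.
A2: add {R, U} — R (Bob): all of {N, Q} already in; U (Alice) has U→Q.
A3: add {T} — T (Alice) has T→R.
A4 = A3; e.g. O (Bob) can still go to P. Fixed point.
From T, successor R is in the attractor (rank 2); the other successors O, P are not.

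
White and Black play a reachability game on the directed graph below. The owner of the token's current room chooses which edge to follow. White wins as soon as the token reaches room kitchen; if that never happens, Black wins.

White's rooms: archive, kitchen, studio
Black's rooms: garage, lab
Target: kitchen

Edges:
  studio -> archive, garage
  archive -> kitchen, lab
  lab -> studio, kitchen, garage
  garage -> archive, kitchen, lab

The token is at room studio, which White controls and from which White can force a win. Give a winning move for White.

A0 = {kitchen}
A1: add {archive} — archive (White) has archive→kitchen.
A2: add {studio} — studio (White) has studio→archive.
A3 = A2; e.g. lab (Black) can still go to garage. Fixed point.
From studio, successor archive is in the attractor (rank 1); the other successor garage is not.

archive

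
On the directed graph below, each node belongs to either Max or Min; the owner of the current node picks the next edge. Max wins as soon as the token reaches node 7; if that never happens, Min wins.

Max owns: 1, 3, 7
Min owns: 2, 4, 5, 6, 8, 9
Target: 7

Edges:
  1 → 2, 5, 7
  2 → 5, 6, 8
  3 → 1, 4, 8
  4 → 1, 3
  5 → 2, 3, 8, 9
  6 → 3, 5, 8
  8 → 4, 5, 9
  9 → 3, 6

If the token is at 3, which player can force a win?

A0 = {7}
A1: add {1} — 1 (Max) has 1→7.
A2: add {3} — 3 (Max) has 3→1.
3 ∈ A2, so Max can force the target.

Max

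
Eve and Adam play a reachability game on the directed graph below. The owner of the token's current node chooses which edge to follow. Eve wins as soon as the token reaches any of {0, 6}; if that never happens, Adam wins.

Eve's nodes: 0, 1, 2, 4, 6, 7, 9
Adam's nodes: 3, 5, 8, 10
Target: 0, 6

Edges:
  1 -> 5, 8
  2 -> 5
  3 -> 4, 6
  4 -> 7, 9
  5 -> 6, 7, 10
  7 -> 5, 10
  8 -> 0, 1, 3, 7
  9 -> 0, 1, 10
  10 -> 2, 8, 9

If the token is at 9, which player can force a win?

Eve

A0 = {0, 6}
A1: add {9} — 9 (Eve) has 9→0.
9 ∈ A1, so Eve can force the target.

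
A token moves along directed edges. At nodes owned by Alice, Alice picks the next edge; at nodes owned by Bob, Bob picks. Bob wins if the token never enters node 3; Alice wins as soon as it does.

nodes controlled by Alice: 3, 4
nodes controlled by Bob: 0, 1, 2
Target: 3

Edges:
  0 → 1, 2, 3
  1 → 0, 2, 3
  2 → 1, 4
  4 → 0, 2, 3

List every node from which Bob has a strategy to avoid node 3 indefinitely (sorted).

A0 = {3}
A1: add {4} — 4 (Alice) has 4→3.
A2 = A1; e.g. 0 (Bob) can still go to 1. Fixed point.
Alice's attractor = {3, 4}; Bob avoids the target exactly from the complement.

0, 1, 2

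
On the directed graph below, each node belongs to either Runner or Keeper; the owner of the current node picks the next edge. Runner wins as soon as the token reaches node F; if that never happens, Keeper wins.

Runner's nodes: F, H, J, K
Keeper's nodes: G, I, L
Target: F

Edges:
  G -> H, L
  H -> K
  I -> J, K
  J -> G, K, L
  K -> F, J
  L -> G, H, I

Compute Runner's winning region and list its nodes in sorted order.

F, H, I, J, K

A0 = {F}
A1: add {K} — K (Runner) has K→F.
A2: add {H, J} — H (Runner) has H→K; J (Runner) has J→K.
A3: add {I} — I (Keeper): all of {J, K} already in.
A4 = A3; e.g. G (Keeper) can still go to L. Fixed point.
Runner's winning region = {F, H, I, J, K}.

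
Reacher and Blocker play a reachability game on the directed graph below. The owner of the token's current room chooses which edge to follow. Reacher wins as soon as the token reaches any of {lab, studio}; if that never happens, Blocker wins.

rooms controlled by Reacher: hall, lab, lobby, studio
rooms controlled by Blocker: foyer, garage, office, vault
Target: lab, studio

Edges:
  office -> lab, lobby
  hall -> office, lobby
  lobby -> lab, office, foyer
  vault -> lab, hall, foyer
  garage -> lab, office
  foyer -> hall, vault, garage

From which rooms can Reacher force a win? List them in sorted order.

garage, hall, lab, lobby, office, studio

A0 = {lab, studio}
A1: add {lobby} — lobby (Reacher) has lobby→lab.
A2: add {hall, office} — office (Blocker): all of {lab, lobby} already in; hall (Reacher) has hall→lobby.
A3: add {garage} — garage (Blocker): all of {lab, office} already in.
A4 = A3; e.g. vault (Blocker) can still go to foyer. Fixed point.
Reacher's winning region = {garage, hall, lab, lobby, office, studio}.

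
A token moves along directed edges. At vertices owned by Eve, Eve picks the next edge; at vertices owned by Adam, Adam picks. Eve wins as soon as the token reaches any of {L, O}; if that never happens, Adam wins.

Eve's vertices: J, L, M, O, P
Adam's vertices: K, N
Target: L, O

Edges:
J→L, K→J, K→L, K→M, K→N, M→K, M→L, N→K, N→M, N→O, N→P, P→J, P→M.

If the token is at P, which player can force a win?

Eve

A0 = {L, O}
A1: add {J, M} — J (Eve) has J→L; M (Eve) has M→L.
A2: add {P} — P (Eve) has P→J.
A3 = A2; e.g. K (Adam) can still go to N. Fixed point.
P ∈ A2, so Eve can force the target.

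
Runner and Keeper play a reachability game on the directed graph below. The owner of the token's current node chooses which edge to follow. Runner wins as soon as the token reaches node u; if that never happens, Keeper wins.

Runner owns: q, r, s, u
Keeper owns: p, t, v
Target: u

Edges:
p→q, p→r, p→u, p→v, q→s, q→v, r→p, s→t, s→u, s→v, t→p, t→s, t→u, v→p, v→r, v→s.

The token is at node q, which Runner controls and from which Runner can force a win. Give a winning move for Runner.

A0 = {u}
A1: add {s} — s (Runner) has s→u.
A2: add {q} — q (Runner) has q→s.
A3 = A2; e.g. p (Keeper) can still go to r. Fixed point.
From q, successor s is in the attractor (rank 1); the other successor v is not.

s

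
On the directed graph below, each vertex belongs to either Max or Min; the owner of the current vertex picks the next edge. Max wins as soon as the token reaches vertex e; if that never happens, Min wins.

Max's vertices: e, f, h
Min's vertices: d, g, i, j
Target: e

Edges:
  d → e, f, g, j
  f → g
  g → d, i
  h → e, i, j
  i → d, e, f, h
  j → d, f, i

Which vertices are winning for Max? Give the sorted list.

e, h

A0 = {e}
A1: add {h} — h (Max) has h→e.
A2 = A1; e.g. d (Min) can still go to f. Fixed point.
Max's winning region = {e, h}.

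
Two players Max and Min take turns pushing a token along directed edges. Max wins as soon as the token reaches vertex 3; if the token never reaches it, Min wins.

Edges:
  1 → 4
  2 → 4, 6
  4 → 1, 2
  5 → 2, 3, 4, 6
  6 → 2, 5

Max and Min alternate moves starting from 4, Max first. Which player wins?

Track states (vertex, player-to-move).
A0 = {(3,Max), (3,Min)}
A1: add {(5,Max)}.
A2 = A1; e.g. (1,Max) stays out. (4,Max) never enters ⇒ Min avoids the target.

Min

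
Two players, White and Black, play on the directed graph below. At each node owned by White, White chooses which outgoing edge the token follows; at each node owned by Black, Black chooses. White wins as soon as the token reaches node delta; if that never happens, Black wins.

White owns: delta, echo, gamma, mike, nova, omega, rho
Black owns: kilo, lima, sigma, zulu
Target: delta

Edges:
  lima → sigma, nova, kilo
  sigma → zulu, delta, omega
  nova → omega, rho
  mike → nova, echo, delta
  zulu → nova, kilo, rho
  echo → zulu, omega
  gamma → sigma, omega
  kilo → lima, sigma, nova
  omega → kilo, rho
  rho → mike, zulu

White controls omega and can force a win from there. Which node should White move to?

rho

A0 = {delta}
A1: add {mike} — mike (White) has mike→delta.
A2: add {rho} — rho (White) has rho→mike.
A3: add {nova, omega} — nova (White) has nova→rho; omega (White) has omega→rho.
A4: add {echo, gamma} — echo (White) has echo→omega; gamma (White) has gamma→omega.
A5 = A4; e.g. lima (Black) can still go to sigma. Fixed point.
From omega, successor rho is in the attractor (rank 2); the other successor kilo is not.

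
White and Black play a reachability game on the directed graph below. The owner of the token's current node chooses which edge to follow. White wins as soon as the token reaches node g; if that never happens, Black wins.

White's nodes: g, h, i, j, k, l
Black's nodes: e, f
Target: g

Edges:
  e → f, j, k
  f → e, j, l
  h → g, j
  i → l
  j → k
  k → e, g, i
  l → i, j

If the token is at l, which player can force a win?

White

A0 = {g}
A1: add {h, k} — h (White) has h→g; k (White) has k→g.
A2: add {j} — j (White) has j→k.
A3: add {l} — l (White) has l→j.
l ∈ A3, so White can force the target.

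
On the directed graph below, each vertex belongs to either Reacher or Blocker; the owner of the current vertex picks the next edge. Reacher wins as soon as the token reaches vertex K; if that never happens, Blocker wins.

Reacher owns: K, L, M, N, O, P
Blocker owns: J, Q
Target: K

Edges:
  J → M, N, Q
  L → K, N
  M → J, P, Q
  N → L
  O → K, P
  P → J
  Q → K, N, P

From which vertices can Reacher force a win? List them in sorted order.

K, L, N, O

A0 = {K}
A1: add {L, O} — L (Reacher) has L→K; O (Reacher) has O→K.
A2: add {N} — N (Reacher) has N→L.
A3 = A2; e.g. J (Blocker) can still go to M. Fixed point.
Reacher's winning region = {K, L, N, O}.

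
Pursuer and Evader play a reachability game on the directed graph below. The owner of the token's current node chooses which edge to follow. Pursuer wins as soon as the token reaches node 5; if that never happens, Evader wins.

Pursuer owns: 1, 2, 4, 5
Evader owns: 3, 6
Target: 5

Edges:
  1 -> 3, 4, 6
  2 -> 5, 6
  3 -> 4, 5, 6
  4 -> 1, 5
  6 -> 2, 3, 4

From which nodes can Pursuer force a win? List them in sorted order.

1, 2, 4, 5

A0 = {5}
A1: add {2, 4} — 2 (Pursuer) has 2→5; 4 (Pursuer) has 4→5.
A2: add {1} — 1 (Pursuer) has 1→4.
A3 = A2; e.g. 3 (Evader) can still go to 6. Fixed point.
Pursuer's winning region = {1, 2, 4, 5}.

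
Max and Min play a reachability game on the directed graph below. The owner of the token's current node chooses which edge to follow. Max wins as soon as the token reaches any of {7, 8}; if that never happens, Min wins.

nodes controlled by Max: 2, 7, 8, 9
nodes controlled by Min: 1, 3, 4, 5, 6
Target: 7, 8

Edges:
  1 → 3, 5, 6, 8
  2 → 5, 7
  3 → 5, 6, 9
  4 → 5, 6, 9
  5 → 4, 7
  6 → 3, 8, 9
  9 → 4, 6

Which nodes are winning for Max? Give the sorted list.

2, 7, 8

A0 = {7, 8}
A1: add {2} — 2 (Max) has 2→7.
A2 = A1; e.g. 1 (Min) can still go to 3. Fixed point.
Max's winning region = {2, 7, 8}.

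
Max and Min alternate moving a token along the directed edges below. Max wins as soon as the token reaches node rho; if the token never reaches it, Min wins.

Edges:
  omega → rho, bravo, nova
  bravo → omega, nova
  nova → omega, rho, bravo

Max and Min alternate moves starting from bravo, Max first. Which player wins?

Min

Track states (vertex, player-to-move).
A0 = {(rho,Max), (rho,Min)}
A1: add {(omega,Max), (nova,Max)}.
A2: add {(bravo,Min)}.
A3 = A2; e.g. (omega,Min) stays out. (bravo,Max) never enters ⇒ Min avoids the target.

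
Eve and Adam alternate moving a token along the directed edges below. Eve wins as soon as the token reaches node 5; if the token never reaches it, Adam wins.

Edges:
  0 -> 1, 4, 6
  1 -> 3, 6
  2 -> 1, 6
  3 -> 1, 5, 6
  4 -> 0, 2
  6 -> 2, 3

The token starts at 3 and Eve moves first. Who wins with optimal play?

Track states (vertex, player-to-move).
A0 = {(5,Eve), (5,Adam)}
A1: add {(3,Eve)}.
(3,Eve) ∈ A1 ⇒ Eve forces the target.

Eve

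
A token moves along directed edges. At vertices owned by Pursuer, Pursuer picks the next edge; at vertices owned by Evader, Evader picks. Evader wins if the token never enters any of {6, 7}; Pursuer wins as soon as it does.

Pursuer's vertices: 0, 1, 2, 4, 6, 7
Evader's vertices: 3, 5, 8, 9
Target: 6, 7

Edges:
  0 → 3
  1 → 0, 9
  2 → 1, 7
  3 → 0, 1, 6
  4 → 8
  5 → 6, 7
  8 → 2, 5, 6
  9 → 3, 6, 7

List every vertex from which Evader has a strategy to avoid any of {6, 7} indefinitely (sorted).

A0 = {6, 7}
A1: add {2, 5} — 2 (Pursuer) has 2→7; 5 (Evader): all of {6, 7} already in.
A2: add {8} — 8 (Evader): all of {2, 5, 6} already in.
A3: add {4} — 4 (Pursuer) has 4→8.
A4 = A3; e.g. 0 (Pursuer) has no edge into A3. Fixed point.
Pursuer's attractor = {2, 4, 5, 6, 7, 8}; Evader avoids the target exactly from the complement.

0, 1, 3, 9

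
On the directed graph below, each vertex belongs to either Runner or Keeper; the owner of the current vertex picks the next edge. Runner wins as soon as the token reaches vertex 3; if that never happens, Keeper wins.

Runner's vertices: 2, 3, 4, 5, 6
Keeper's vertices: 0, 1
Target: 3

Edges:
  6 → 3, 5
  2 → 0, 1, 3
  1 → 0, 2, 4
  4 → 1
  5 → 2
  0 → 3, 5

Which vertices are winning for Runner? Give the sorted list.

0, 2, 3, 5, 6

A0 = {3}
A1: add {2, 6} — 2 (Runner) has 2→3; 6 (Runner) has 6→3.
A2: add {5} — 5 (Runner) has 5→2.
A3: add {0} — 0 (Keeper): all of {3, 5} already in.
A4 = A3; e.g. 1 (Keeper) can still go to 4. Fixed point.
Runner's winning region = {0, 2, 3, 5, 6}.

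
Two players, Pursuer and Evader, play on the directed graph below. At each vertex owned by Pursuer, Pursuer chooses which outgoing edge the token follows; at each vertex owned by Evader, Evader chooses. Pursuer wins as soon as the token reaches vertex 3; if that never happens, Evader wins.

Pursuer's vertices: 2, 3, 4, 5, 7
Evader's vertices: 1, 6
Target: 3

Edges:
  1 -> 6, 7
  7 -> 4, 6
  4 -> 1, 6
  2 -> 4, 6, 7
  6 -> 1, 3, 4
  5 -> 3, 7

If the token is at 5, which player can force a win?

A0 = {3}
A1: add {5} — 5 (Pursuer) has 5→3.
A2 = A1; e.g. 1 (Evader) can still go to 6. Fixed point.
5 ∈ A1, so Pursuer can force the target.

Pursuer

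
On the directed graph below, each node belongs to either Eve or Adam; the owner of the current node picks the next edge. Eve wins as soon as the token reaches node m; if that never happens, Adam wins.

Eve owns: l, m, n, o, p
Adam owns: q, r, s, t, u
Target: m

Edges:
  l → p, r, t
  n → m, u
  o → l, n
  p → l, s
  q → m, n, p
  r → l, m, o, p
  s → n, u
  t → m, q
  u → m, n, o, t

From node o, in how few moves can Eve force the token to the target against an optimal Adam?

A0 = {m}
A1: add {n} — n (Eve) has n→m.
A2: add {o} — o (Eve) has o→n.
A3 = A2; e.g. l (Eve) has no edge into A2. Fixed point.
o enters the attractor at level 2, so Eve can force the target in 2 moves from there.

2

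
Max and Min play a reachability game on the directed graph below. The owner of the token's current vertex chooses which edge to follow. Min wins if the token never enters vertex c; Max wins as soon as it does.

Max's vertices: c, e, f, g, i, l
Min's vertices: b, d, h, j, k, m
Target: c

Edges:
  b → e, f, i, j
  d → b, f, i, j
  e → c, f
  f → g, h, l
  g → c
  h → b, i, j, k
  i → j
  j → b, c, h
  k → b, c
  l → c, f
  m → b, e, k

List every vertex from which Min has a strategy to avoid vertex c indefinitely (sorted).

A0 = {c}
A1: add {e, g, l} — e (Max) has e→c; g (Max) has g→c; l (Max) has l→c.
A2: add {f} — f (Max) has f→g.
A3 = A2; e.g. b (Min) can still go to i. Fixed point.
Max's attractor = {c, e, f, g, l}; Min avoids the target exactly from the complement.

b, d, h, i, j, k, m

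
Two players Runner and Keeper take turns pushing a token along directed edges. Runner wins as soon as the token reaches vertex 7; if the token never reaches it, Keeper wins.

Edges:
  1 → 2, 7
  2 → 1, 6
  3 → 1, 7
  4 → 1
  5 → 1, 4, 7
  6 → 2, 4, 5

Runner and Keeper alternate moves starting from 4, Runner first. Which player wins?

Track states (vertex, player-to-move).
A0 = {(7,Runner), (7,Keeper)}
A1: add {(1,Runner), (3,Runner), (5,Runner)}.
A2: add {(3,Keeper), (4,Keeper)}.
A3: add {(6,Runner)}.
A4: add {(2,Keeper)}.
A5 = A4; e.g. (1,Keeper) stays out. (4,Runner) never enters ⇒ Keeper avoids the target.

Keeper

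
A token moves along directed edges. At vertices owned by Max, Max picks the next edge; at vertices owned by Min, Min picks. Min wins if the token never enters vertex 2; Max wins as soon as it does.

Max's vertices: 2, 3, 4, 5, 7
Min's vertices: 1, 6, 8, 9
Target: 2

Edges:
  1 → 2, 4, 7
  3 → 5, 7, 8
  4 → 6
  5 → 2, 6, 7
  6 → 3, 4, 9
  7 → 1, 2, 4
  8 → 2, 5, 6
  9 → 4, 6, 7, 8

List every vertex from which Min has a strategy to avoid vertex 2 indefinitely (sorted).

1, 4, 6, 8, 9

A0 = {2}
A1: add {5, 7} — 5 (Max) has 5→2; 7 (Max) has 7→2.
A2: add {3} — 3 (Max) has 3→5.
A3 = A2; e.g. 1 (Min) can still go to 4. Fixed point.
Max's attractor = {2, 3, 5, 7}; Min avoids the target exactly from the complement.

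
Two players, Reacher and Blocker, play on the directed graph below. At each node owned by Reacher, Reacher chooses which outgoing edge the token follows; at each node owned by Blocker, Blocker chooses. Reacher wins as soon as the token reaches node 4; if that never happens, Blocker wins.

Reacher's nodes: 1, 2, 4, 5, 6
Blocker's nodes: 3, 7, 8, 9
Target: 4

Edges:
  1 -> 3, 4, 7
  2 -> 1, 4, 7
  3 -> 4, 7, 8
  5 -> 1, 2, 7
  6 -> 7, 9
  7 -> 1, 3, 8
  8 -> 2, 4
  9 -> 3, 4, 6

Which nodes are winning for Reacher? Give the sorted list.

1, 2, 4, 5, 8

A0 = {4}
A1: add {1, 2} — 1 (Reacher) has 1→4; 2 (Reacher) has 2→4.
A2: add {5, 8} — 5 (Reacher) has 5→1; 8 (Blocker): all of {2, 4} already in.
A3 = A2; e.g. 3 (Blocker) can still go to 7. Fixed point.
Reacher's winning region = {1, 2, 4, 5, 8}.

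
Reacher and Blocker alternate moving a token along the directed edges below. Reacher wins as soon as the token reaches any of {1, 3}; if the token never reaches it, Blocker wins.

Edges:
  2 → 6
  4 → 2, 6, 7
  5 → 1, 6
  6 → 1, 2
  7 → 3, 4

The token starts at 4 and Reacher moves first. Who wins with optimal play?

Reacher

Track states (vertex, player-to-move).
A0 = {(1,Reacher), (1,Blocker), (3,Reacher), (3,Blocker)}
A1: add {(5,Reacher), (6,Reacher), (7,Reacher)}.
A2: add {(2,Blocker), (5,Blocker)}.
A3: add {(4,Reacher)}.
(4,Reacher) ∈ A3 ⇒ Reacher forces the target.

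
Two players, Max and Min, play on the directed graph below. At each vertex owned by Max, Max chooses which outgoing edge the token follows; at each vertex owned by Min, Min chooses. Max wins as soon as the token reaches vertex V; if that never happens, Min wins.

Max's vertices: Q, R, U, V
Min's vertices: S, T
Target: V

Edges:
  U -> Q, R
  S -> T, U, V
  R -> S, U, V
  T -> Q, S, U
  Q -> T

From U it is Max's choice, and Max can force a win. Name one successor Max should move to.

A0 = {V}
A1: add {R} — R (Max) has R→V.
A2: add {U} — U (Max) has U→R.
A3 = A2; e.g. Q (Max) has no edge into A2. Fixed point.
From U, successor R is in the attractor (rank 1); the other successor Q is not.

R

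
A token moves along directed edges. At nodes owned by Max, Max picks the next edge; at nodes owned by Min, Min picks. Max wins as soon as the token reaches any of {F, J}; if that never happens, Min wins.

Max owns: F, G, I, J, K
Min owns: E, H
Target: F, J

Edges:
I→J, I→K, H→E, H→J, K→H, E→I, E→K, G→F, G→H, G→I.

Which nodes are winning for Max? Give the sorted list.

A0 = {F, J}
A1: add {G, I} — G (Max) has G→F; I (Max) has I→J.
A2 = A1; e.g. E (Min) can still go to K. Fixed point.
Max's winning region = {F, G, I, J}.

F, G, I, J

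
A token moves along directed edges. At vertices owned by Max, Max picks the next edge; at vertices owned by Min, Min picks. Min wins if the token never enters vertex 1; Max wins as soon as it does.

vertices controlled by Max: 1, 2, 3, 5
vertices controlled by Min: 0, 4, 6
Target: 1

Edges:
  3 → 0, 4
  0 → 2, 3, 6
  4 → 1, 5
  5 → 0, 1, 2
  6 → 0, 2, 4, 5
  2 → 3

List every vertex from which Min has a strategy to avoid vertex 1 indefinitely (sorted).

0, 6

A0 = {1}
A1: add {5} — 5 (Max) has 5→1.
A2: add {4} — 4 (Min): all of {1, 5} already in.
A3: add {3} — 3 (Max) has 3→4.
A4: add {2} — 2 (Max) has 2→3.
A5 = A4; e.g. 0 (Min) can still go to 6. Fixed point.
Max's attractor = {1, 2, 3, 4, 5}; Min avoids the target exactly from the complement.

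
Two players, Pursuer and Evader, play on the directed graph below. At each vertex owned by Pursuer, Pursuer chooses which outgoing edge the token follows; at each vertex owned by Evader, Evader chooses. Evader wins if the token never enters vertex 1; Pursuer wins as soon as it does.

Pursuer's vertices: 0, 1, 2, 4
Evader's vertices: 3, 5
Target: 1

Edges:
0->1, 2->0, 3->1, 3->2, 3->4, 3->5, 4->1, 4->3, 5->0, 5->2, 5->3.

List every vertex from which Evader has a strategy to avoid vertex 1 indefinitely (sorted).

3, 5

A0 = {1}
A1: add {0, 4} — 0 (Pursuer) has 0→1; 4 (Pursuer) has 4→1.
A2: add {2} — 2 (Pursuer) has 2→0.
A3 = A2; e.g. 3 (Evader) can still go to 5. Fixed point.
Pursuer's attractor = {0, 1, 2, 4}; Evader avoids the target exactly from the complement.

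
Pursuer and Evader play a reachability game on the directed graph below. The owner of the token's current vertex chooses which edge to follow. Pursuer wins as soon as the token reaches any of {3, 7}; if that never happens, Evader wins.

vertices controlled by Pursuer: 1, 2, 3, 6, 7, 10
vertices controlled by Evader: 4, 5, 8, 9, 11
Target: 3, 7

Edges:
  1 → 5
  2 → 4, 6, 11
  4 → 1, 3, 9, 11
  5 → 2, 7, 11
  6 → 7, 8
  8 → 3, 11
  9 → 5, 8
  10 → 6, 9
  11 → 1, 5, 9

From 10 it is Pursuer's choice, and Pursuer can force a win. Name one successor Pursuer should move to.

6

A0 = {3, 7}
A1: add {6} — 6 (Pursuer) has 6→7.
A2: add {2, 10} — 2 (Pursuer) has 2→6; 10 (Pursuer) has 10→6.
A3 = A2; e.g. 1 (Pursuer) has no edge into A2. Fixed point.
From 10, successor 6 is in the attractor (rank 1); the other successor 9 is not.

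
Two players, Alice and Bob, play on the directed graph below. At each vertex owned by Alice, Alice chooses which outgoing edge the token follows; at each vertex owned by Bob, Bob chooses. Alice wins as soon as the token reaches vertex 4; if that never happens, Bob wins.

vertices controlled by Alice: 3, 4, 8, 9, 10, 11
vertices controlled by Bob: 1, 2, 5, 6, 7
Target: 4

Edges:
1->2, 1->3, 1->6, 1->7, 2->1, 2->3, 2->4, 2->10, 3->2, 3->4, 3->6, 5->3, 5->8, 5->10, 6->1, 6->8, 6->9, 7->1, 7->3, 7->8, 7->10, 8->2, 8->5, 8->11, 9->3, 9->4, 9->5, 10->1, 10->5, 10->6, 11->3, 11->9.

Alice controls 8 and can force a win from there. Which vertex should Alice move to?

11

A0 = {4}
A1: add {3, 9} — 3 (Alice) has 3→4; 9 (Alice) has 9→4.
A2: add {11} — 11 (Alice) has 11→3.
A3: add {8} — 8 (Alice) has 8→11.
A4 = A3; e.g. 1 (Bob) can still go to 2. Fixed point.
From 8, successor 11 is in the attractor (rank 2); the other successors 2, 5 are not.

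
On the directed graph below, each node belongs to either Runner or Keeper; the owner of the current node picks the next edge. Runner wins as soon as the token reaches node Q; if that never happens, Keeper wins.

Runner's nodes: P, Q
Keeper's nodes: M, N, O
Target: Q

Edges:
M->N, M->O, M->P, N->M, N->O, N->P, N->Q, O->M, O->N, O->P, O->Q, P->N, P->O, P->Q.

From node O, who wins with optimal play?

Keeper

A0 = {Q}
A1: add {P} — P (Runner) has P→Q.
A2 = A1; e.g. M (Keeper) can still go to N. Fixed point.
O never enters the attractor, so Keeper can avoid the target forever.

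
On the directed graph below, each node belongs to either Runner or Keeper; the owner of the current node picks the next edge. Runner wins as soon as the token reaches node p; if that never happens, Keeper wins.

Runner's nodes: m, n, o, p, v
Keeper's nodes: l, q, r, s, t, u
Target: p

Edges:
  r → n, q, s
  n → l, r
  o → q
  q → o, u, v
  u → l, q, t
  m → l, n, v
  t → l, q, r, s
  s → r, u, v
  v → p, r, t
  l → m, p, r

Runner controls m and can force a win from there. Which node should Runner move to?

v

A0 = {p}
A1: add {v} — v (Runner) has v→p.
A2: add {m} — m (Runner) has m→v.
A3 = A2; e.g. l (Keeper) can still go to r. Fixed point.
From m, successor v is in the attractor (rank 1); the other successors l, n are not.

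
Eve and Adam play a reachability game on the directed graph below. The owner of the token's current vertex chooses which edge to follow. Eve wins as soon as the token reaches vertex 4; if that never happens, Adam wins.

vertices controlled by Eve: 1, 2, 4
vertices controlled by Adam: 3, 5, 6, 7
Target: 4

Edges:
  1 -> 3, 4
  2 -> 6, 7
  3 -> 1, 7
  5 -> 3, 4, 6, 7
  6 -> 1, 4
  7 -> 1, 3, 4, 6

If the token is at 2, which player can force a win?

A0 = {4}
A1: add {1} — 1 (Eve) has 1→4.
A2: add {6} — 6 (Adam): all of {1, 4} already in.
A3: add {2} — 2 (Eve) has 2→6.
A4 = A3; e.g. 3 (Adam) can still go to 7. Fixed point.
2 ∈ A3, so Eve can force the target.

Eve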